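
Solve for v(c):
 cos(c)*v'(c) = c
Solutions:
 v(c) = C1 + Integral(c/cos(c), c)


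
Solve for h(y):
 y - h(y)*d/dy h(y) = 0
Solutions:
 h(y) = -sqrt(C1 + y^2)
 h(y) = sqrt(C1 + y^2)


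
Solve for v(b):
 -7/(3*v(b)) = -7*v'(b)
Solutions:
 v(b) = -sqrt(C1 + 6*b)/3
 v(b) = sqrt(C1 + 6*b)/3


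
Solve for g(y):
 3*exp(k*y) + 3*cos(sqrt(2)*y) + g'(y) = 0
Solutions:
 g(y) = C1 - 3*sqrt(2)*sin(sqrt(2)*y)/2 - 3*exp(k*y)/k


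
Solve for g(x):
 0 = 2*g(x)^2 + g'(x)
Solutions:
 g(x) = 1/(C1 + 2*x)


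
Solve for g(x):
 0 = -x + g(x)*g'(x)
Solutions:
 g(x) = -sqrt(C1 + x^2)
 g(x) = sqrt(C1 + x^2)


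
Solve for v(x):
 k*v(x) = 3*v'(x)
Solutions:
 v(x) = C1*exp(k*x/3)


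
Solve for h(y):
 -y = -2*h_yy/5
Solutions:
 h(y) = C1 + C2*y + 5*y^3/12


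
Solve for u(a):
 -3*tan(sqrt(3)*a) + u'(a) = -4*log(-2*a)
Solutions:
 u(a) = C1 - 4*a*log(-a) - 4*a*log(2) + 4*a - sqrt(3)*log(cos(sqrt(3)*a))


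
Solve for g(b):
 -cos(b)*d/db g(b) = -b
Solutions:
 g(b) = C1 + Integral(b/cos(b), b)


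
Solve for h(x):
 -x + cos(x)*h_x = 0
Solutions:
 h(x) = C1 + Integral(x/cos(x), x)


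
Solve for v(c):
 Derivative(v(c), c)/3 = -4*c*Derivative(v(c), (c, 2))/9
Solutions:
 v(c) = C1 + C2*c^(1/4)


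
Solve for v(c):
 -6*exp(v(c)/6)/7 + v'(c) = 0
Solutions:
 v(c) = 6*log(-1/(C1 + 6*c)) + 6*log(42)


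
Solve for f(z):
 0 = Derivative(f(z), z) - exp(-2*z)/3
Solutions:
 f(z) = C1 - exp(-2*z)/6


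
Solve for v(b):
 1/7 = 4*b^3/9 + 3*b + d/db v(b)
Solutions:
 v(b) = C1 - b^4/9 - 3*b^2/2 + b/7


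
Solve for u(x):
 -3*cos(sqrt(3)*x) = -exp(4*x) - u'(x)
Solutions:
 u(x) = C1 - exp(4*x)/4 + sqrt(3)*sin(sqrt(3)*x)


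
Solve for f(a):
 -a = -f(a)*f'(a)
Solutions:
 f(a) = -sqrt(C1 + a^2)
 f(a) = sqrt(C1 + a^2)


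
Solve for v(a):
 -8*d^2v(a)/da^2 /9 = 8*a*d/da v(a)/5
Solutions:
 v(a) = C1 + C2*erf(3*sqrt(10)*a/10)


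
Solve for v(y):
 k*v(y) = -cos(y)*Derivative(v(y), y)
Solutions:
 v(y) = C1*exp(k*(log(sin(y) - 1) - log(sin(y) + 1))/2)


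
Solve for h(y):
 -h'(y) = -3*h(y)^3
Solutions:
 h(y) = -sqrt(2)*sqrt(-1/(C1 + 3*y))/2
 h(y) = sqrt(2)*sqrt(-1/(C1 + 3*y))/2


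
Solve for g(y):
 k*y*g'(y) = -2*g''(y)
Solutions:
 g(y) = Piecewise((-sqrt(pi)*C1*erf(sqrt(k)*y/2)/sqrt(k) - C2, (k > 0) | (k < 0)), (-C1*y - C2, True))


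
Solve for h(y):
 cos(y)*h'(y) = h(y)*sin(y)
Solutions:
 h(y) = C1/cos(y)


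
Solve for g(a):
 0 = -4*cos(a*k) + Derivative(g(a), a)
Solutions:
 g(a) = C1 + 4*sin(a*k)/k


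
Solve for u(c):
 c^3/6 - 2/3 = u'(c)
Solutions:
 u(c) = C1 + c^4/24 - 2*c/3


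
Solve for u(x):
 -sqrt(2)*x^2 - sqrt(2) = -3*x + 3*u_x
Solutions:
 u(x) = C1 - sqrt(2)*x^3/9 + x^2/2 - sqrt(2)*x/3


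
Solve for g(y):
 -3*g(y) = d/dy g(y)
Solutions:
 g(y) = C1*exp(-3*y)


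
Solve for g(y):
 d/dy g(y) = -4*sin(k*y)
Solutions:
 g(y) = C1 + 4*cos(k*y)/k


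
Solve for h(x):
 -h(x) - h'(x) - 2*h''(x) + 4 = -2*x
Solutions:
 h(x) = 2*x + (C1*sin(sqrt(7)*x/4) + C2*cos(sqrt(7)*x/4))*exp(-x/4) + 2


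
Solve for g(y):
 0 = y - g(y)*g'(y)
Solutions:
 g(y) = -sqrt(C1 + y^2)
 g(y) = sqrt(C1 + y^2)


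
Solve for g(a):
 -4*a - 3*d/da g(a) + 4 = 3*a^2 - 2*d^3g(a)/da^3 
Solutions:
 g(a) = C1 + C2*exp(-sqrt(6)*a/2) + C3*exp(sqrt(6)*a/2) - a^3/3 - 2*a^2/3


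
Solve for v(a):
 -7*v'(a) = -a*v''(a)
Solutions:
 v(a) = C1 + C2*a^8


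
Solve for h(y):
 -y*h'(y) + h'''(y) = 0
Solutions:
 h(y) = C1 + Integral(C2*airyai(y) + C3*airybi(y), y)


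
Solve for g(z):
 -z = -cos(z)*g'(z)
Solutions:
 g(z) = C1 + Integral(z/cos(z), z)


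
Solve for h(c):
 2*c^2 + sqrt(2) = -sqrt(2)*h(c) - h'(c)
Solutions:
 h(c) = C1*exp(-sqrt(2)*c) - sqrt(2)*c^2 + 2*c - sqrt(2) - 1


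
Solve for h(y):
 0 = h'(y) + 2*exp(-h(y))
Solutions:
 h(y) = log(C1 - 2*y)


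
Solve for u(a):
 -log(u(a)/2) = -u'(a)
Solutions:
 Integral(1/(-log(_y) + log(2)), (_y, u(a))) = C1 - a


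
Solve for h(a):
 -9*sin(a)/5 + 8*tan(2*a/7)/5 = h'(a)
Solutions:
 h(a) = C1 - 28*log(cos(2*a/7))/5 + 9*cos(a)/5


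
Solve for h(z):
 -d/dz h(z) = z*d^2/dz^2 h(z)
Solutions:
 h(z) = C1 + C2*log(z)


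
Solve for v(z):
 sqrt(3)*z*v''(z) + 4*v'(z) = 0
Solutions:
 v(z) = C1 + C2*z^(1 - 4*sqrt(3)/3)


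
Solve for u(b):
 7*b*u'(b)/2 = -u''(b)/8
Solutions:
 u(b) = C1 + C2*erf(sqrt(14)*b)


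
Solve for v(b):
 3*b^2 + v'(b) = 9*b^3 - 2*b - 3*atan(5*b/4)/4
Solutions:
 v(b) = C1 + 9*b^4/4 - b^3 - b^2 - 3*b*atan(5*b/4)/4 + 3*log(25*b^2 + 16)/10


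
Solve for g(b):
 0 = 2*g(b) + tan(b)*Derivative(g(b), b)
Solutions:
 g(b) = C1/sin(b)^2


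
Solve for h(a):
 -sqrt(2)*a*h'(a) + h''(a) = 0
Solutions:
 h(a) = C1 + C2*erfi(2^(3/4)*a/2)


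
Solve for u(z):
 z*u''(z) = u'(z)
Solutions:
 u(z) = C1 + C2*z^2


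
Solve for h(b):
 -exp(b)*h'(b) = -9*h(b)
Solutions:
 h(b) = C1*exp(-9*exp(-b))


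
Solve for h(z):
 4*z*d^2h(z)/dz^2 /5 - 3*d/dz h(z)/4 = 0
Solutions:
 h(z) = C1 + C2*z^(31/16)


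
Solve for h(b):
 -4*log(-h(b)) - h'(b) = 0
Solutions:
 -li(-h(b)) = C1 - 4*b


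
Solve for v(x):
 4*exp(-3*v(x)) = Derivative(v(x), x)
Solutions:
 v(x) = log(C1 + 12*x)/3
 v(x) = log((-3^(1/3) - 3^(5/6)*I)*(C1 + 4*x)^(1/3)/2)
 v(x) = log((-3^(1/3) + 3^(5/6)*I)*(C1 + 4*x)^(1/3)/2)


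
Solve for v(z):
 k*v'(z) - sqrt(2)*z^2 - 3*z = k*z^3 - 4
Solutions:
 v(z) = C1 + z^4/4 + sqrt(2)*z^3/(3*k) + 3*z^2/(2*k) - 4*z/k


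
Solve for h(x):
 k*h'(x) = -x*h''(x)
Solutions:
 h(x) = C1 + x^(1 - re(k))*(C2*sin(log(x)*Abs(im(k))) + C3*cos(log(x)*im(k)))


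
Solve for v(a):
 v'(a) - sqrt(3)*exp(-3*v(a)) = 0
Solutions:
 v(a) = log(C1 + 3*sqrt(3)*a)/3
 v(a) = log((-3^(1/3) - 3^(5/6)*I)*(C1 + sqrt(3)*a)^(1/3)/2)
 v(a) = log((-3^(1/3) + 3^(5/6)*I)*(C1 + sqrt(3)*a)^(1/3)/2)


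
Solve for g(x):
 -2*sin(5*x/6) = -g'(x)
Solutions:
 g(x) = C1 - 12*cos(5*x/6)/5


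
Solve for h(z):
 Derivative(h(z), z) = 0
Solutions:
 h(z) = C1


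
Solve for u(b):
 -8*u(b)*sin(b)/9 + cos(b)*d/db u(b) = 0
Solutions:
 u(b) = C1/cos(b)^(8/9)


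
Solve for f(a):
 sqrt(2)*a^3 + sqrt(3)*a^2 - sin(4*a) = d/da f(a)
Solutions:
 f(a) = C1 + sqrt(2)*a^4/4 + sqrt(3)*a^3/3 + cos(4*a)/4


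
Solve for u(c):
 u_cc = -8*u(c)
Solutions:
 u(c) = C1*sin(2*sqrt(2)*c) + C2*cos(2*sqrt(2)*c)


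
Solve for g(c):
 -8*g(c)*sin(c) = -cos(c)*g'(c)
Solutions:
 g(c) = C1/cos(c)^8


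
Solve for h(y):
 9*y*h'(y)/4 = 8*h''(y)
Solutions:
 h(y) = C1 + C2*erfi(3*y/8)


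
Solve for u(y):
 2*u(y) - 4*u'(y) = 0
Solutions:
 u(y) = C1*exp(y/2)


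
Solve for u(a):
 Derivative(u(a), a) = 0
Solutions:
 u(a) = C1


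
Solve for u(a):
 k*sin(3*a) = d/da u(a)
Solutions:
 u(a) = C1 - k*cos(3*a)/3


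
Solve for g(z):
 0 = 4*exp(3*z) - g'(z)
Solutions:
 g(z) = C1 + 4*exp(3*z)/3


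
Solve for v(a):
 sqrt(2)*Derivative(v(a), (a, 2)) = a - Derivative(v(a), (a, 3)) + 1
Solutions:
 v(a) = C1 + C2*a + C3*exp(-sqrt(2)*a) + sqrt(2)*a^3/12 + a^2*(-1 + sqrt(2))/4


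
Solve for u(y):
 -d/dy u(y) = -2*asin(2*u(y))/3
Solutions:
 Integral(1/asin(2*_y), (_y, u(y))) = C1 + 2*y/3


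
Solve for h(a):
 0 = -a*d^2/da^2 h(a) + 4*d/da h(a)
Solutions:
 h(a) = C1 + C2*a^5


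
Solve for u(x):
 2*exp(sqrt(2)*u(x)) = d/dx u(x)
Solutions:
 u(x) = sqrt(2)*(2*log(-1/(C1 + 2*x)) - log(2))/4


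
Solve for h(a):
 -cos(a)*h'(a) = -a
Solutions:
 h(a) = C1 + Integral(a/cos(a), a)


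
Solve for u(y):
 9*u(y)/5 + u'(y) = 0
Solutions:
 u(y) = C1*exp(-9*y/5)


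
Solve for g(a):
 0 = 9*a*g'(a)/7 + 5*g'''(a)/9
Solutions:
 g(a) = C1 + Integral(C2*airyai(-3*3^(1/3)*35^(2/3)*a/35) + C3*airybi(-3*3^(1/3)*35^(2/3)*a/35), a)


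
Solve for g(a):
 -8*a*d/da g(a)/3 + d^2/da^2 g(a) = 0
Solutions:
 g(a) = C1 + C2*erfi(2*sqrt(3)*a/3)


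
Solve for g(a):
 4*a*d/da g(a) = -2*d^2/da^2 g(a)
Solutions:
 g(a) = C1 + C2*erf(a)


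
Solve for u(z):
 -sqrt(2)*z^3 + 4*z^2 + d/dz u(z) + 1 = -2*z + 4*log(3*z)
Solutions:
 u(z) = C1 + sqrt(2)*z^4/4 - 4*z^3/3 - z^2 + 4*z*log(z) - 5*z + z*log(81)


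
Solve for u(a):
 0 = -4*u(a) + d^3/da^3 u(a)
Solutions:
 u(a) = C3*exp(2^(2/3)*a) + (C1*sin(2^(2/3)*sqrt(3)*a/2) + C2*cos(2^(2/3)*sqrt(3)*a/2))*exp(-2^(2/3)*a/2)


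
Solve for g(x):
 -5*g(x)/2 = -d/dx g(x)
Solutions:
 g(x) = C1*exp(5*x/2)


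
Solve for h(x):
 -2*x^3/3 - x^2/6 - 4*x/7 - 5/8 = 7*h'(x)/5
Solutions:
 h(x) = C1 - 5*x^4/42 - 5*x^3/126 - 10*x^2/49 - 25*x/56


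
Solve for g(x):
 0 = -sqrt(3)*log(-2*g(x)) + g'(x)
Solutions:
 -sqrt(3)*Integral(1/(log(-_y) + log(2)), (_y, g(x)))/3 = C1 - x


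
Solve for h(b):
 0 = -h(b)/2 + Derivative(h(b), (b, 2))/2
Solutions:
 h(b) = C1*exp(-b) + C2*exp(b)


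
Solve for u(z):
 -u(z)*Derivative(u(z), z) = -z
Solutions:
 u(z) = -sqrt(C1 + z^2)
 u(z) = sqrt(C1 + z^2)


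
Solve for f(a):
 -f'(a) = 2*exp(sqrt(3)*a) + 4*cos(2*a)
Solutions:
 f(a) = C1 - 2*sqrt(3)*exp(sqrt(3)*a)/3 - 2*sin(2*a)


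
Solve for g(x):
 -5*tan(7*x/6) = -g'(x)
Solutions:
 g(x) = C1 - 30*log(cos(7*x/6))/7


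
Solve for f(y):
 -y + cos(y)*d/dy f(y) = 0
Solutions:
 f(y) = C1 + Integral(y/cos(y), y)


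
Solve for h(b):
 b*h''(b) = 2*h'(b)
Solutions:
 h(b) = C1 + C2*b^3


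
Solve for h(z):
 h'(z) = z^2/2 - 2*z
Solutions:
 h(z) = C1 + z^3/6 - z^2


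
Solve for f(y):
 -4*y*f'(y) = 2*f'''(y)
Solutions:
 f(y) = C1 + Integral(C2*airyai(-2^(1/3)*y) + C3*airybi(-2^(1/3)*y), y)


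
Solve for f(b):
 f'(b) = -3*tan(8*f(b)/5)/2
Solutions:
 f(b) = -5*asin(C1*exp(-12*b/5))/8 + 5*pi/8
 f(b) = 5*asin(C1*exp(-12*b/5))/8


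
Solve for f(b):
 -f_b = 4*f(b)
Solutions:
 f(b) = C1*exp(-4*b)


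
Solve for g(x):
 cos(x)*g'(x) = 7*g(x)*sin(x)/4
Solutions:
 g(x) = C1/cos(x)^(7/4)


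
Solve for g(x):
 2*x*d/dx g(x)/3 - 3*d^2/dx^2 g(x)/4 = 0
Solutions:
 g(x) = C1 + C2*erfi(2*x/3)


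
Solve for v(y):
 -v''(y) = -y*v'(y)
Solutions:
 v(y) = C1 + C2*erfi(sqrt(2)*y/2)


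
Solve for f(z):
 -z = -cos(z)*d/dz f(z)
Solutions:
 f(z) = C1 + Integral(z/cos(z), z)


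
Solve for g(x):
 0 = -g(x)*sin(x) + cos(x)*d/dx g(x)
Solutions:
 g(x) = C1/cos(x)


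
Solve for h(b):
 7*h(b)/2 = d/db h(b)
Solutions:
 h(b) = C1*exp(7*b/2)


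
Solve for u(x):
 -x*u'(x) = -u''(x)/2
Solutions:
 u(x) = C1 + C2*erfi(x)


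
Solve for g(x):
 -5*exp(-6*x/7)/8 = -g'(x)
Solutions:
 g(x) = C1 - 35*exp(-6*x/7)/48


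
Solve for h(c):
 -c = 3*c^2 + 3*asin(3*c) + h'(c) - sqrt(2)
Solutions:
 h(c) = C1 - c^3 - c^2/2 - 3*c*asin(3*c) + sqrt(2)*c - sqrt(1 - 9*c^2)


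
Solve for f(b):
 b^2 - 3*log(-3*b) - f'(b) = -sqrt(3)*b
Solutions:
 f(b) = C1 + b^3/3 + sqrt(3)*b^2/2 - 3*b*log(-b) + 3*b*(1 - log(3))


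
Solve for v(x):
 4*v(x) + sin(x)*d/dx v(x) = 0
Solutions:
 v(x) = C1*(cos(x)^2 + 2*cos(x) + 1)/(cos(x)^2 - 2*cos(x) + 1)


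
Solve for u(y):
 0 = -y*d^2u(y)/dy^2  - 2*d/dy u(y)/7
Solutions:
 u(y) = C1 + C2*y^(5/7)


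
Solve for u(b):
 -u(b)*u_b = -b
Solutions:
 u(b) = -sqrt(C1 + b^2)
 u(b) = sqrt(C1 + b^2)


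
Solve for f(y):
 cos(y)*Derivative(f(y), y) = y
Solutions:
 f(y) = C1 + Integral(y/cos(y), y)


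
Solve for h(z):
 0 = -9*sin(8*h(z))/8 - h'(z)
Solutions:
 h(z) = -acos((-C1 - exp(18*z))/(C1 - exp(18*z)))/8 + pi/4
 h(z) = acos((-C1 - exp(18*z))/(C1 - exp(18*z)))/8


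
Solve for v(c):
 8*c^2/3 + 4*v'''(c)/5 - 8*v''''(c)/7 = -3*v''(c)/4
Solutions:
 v(c) = C1 + C2*c + C3*exp(c*(14 - sqrt(1246))/40) + C4*exp(c*(14 + sqrt(1246))/40) - 8*c^4/27 + 512*c^3/405 - 134144*c^2/14175


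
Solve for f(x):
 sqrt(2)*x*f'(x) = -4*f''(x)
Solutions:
 f(x) = C1 + C2*erf(2^(3/4)*x/4)


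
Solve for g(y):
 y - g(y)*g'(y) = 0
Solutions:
 g(y) = -sqrt(C1 + y^2)
 g(y) = sqrt(C1 + y^2)


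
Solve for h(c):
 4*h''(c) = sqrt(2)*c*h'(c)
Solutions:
 h(c) = C1 + C2*erfi(2^(3/4)*c/4)


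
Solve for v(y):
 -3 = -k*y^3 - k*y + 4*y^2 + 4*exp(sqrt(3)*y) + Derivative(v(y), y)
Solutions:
 v(y) = C1 + k*y^4/4 + k*y^2/2 - 4*y^3/3 - 3*y - 4*sqrt(3)*exp(sqrt(3)*y)/3


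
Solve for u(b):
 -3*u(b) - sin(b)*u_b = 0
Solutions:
 u(b) = C1*(cos(b) + 1)^(3/2)/(cos(b) - 1)^(3/2)


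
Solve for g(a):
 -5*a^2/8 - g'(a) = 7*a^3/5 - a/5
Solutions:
 g(a) = C1 - 7*a^4/20 - 5*a^3/24 + a^2/10


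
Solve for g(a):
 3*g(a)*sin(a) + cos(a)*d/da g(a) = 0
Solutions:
 g(a) = C1*cos(a)^3


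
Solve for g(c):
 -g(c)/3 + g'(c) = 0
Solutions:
 g(c) = C1*exp(c/3)


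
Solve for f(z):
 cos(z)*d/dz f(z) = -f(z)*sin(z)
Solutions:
 f(z) = C1*cos(z)


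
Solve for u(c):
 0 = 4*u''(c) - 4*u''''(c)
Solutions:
 u(c) = C1 + C2*c + C3*exp(-c) + C4*exp(c)


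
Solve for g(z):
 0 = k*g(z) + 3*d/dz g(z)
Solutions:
 g(z) = C1*exp(-k*z/3)


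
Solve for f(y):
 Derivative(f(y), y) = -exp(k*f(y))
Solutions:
 f(y) = Piecewise((log(1/(C1*k + k*y))/k, Ne(k, 0)), (nan, True))
 f(y) = Piecewise((C1 - y, Eq(k, 0)), (nan, True))


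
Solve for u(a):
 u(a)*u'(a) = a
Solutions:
 u(a) = -sqrt(C1 + a^2)
 u(a) = sqrt(C1 + a^2)


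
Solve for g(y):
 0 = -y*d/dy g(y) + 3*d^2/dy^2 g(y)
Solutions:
 g(y) = C1 + C2*erfi(sqrt(6)*y/6)


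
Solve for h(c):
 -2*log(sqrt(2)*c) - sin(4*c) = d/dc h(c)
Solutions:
 h(c) = C1 - 2*c*log(c) - c*log(2) + 2*c + cos(4*c)/4


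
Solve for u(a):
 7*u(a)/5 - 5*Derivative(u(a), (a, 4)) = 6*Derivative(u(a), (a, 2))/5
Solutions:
 u(a) = C1*exp(-a*sqrt(-3 + 2*sqrt(46))/5) + C2*exp(a*sqrt(-3 + 2*sqrt(46))/5) + C3*sin(a*sqrt(3 + 2*sqrt(46))/5) + C4*cos(a*sqrt(3 + 2*sqrt(46))/5)


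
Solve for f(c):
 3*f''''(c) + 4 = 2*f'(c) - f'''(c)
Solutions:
 f(c) = C1 + C2*exp(-c*((9*sqrt(723) + 242)^(-1/3) + 2 + (9*sqrt(723) + 242)^(1/3))/18)*sin(sqrt(3)*c*(-(9*sqrt(723) + 242)^(1/3) + (9*sqrt(723) + 242)^(-1/3))/18) + C3*exp(-c*((9*sqrt(723) + 242)^(-1/3) + 2 + (9*sqrt(723) + 242)^(1/3))/18)*cos(sqrt(3)*c*(-(9*sqrt(723) + 242)^(1/3) + (9*sqrt(723) + 242)^(-1/3))/18) + C4*exp(c*(-1 + (9*sqrt(723) + 242)^(-1/3) + (9*sqrt(723) + 242)^(1/3))/9) + 2*c


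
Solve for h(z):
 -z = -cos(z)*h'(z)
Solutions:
 h(z) = C1 + Integral(z/cos(z), z)


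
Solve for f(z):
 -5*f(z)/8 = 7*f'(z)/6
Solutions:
 f(z) = C1*exp(-15*z/28)


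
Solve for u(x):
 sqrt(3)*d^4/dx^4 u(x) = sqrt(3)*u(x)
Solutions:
 u(x) = C1*exp(-x) + C2*exp(x) + C3*sin(x) + C4*cos(x)


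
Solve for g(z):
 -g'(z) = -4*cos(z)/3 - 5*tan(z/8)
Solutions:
 g(z) = C1 - 40*log(cos(z/8)) + 4*sin(z)/3


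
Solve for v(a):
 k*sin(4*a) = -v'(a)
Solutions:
 v(a) = C1 + k*cos(4*a)/4


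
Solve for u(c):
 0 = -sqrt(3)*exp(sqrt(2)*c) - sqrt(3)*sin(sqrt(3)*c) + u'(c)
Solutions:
 u(c) = C1 + sqrt(6)*exp(sqrt(2)*c)/2 - cos(sqrt(3)*c)


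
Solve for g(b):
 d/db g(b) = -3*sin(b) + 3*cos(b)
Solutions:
 g(b) = C1 + 3*sqrt(2)*sin(b + pi/4)


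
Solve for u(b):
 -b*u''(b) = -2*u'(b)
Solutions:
 u(b) = C1 + C2*b^3


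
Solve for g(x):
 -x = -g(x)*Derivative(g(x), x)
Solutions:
 g(x) = -sqrt(C1 + x^2)
 g(x) = sqrt(C1 + x^2)


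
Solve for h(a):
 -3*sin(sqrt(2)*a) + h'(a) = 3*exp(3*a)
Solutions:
 h(a) = C1 + exp(3*a) - 3*sqrt(2)*cos(sqrt(2)*a)/2


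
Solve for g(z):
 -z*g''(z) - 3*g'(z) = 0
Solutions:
 g(z) = C1 + C2/z^2


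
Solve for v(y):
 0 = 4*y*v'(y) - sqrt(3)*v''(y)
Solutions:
 v(y) = C1 + C2*erfi(sqrt(2)*3^(3/4)*y/3)


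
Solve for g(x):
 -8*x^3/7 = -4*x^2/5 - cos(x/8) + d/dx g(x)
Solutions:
 g(x) = C1 - 2*x^4/7 + 4*x^3/15 + 8*sin(x/8)


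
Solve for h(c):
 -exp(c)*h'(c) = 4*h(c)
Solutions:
 h(c) = C1*exp(4*exp(-c))


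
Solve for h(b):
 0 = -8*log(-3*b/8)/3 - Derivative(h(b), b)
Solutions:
 h(b) = C1 - 8*b*log(-b)/3 + b*(-8*log(3)/3 + 8/3 + 8*log(2))


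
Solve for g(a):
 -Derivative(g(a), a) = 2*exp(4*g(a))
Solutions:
 g(a) = log(-I*(1/(C1 + 8*a))^(1/4))
 g(a) = log(I*(1/(C1 + 8*a))^(1/4))
 g(a) = log(-(1/(C1 + 8*a))^(1/4))
 g(a) = log(1/(C1 + 8*a))/4


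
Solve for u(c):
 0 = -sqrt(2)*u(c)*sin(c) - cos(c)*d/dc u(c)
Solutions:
 u(c) = C1*cos(c)^(sqrt(2))


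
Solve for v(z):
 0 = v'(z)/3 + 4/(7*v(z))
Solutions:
 v(z) = -sqrt(C1 - 168*z)/7
 v(z) = sqrt(C1 - 168*z)/7


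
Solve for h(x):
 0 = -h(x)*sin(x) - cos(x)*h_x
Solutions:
 h(x) = C1*cos(x)


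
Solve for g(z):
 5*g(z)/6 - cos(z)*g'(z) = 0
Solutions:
 g(z) = C1*(sin(z) + 1)^(5/12)/(sin(z) - 1)^(5/12)


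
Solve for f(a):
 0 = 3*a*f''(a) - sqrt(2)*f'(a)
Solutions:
 f(a) = C1 + C2*a^(sqrt(2)/3 + 1)


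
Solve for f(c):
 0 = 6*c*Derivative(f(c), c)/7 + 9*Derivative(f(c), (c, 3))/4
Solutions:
 f(c) = C1 + Integral(C2*airyai(-2*21^(2/3)*c/21) + C3*airybi(-2*21^(2/3)*c/21), c)


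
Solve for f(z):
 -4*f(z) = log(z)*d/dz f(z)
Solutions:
 f(z) = C1*exp(-4*li(z))


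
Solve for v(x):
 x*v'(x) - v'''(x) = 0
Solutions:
 v(x) = C1 + Integral(C2*airyai(x) + C3*airybi(x), x)


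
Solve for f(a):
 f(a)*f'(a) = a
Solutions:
 f(a) = -sqrt(C1 + a^2)
 f(a) = sqrt(C1 + a^2)


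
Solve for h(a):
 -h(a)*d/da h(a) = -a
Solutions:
 h(a) = -sqrt(C1 + a^2)
 h(a) = sqrt(C1 + a^2)


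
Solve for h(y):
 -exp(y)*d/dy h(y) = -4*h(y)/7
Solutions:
 h(y) = C1*exp(-4*exp(-y)/7)


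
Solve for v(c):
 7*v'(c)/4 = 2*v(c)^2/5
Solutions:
 v(c) = -35/(C1 + 8*c)


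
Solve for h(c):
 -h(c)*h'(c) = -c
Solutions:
 h(c) = -sqrt(C1 + c^2)
 h(c) = sqrt(C1 + c^2)


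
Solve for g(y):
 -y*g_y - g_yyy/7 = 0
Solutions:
 g(y) = C1 + Integral(C2*airyai(-7^(1/3)*y) + C3*airybi(-7^(1/3)*y), y)


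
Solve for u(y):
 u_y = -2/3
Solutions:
 u(y) = C1 - 2*y/3


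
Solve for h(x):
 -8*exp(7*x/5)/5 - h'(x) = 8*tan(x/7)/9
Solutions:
 h(x) = C1 - 8*exp(7*x/5)/7 + 56*log(cos(x/7))/9


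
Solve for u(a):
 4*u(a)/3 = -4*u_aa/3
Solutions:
 u(a) = C1*sin(a) + C2*cos(a)


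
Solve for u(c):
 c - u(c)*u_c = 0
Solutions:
 u(c) = -sqrt(C1 + c^2)
 u(c) = sqrt(C1 + c^2)


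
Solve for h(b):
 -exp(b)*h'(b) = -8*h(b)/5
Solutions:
 h(b) = C1*exp(-8*exp(-b)/5)


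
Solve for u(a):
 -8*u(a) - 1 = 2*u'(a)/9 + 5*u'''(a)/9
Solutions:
 u(a) = C1*exp(-30^(1/3)*a*(-(810 + sqrt(656130))^(1/3) + 30^(1/3)/(810 + sqrt(656130))^(1/3))/30)*sin(10^(1/3)*3^(1/6)*a*(3*10^(1/3)/(810 + sqrt(656130))^(1/3) + 3^(2/3)*(810 + sqrt(656130))^(1/3))/30) + C2*exp(-30^(1/3)*a*(-(810 + sqrt(656130))^(1/3) + 30^(1/3)/(810 + sqrt(656130))^(1/3))/30)*cos(10^(1/3)*3^(1/6)*a*(3*10^(1/3)/(810 + sqrt(656130))^(1/3) + 3^(2/3)*(810 + sqrt(656130))^(1/3))/30) + C3*exp(30^(1/3)*a*(-(810 + sqrt(656130))^(1/3) + 30^(1/3)/(810 + sqrt(656130))^(1/3))/15) - 1/8


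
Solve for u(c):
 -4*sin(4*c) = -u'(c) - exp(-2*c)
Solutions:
 u(c) = C1 - cos(4*c) + exp(-2*c)/2


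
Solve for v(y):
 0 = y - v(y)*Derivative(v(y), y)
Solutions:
 v(y) = -sqrt(C1 + y^2)
 v(y) = sqrt(C1 + y^2)


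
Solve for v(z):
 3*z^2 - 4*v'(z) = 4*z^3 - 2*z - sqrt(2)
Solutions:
 v(z) = C1 - z^4/4 + z^3/4 + z^2/4 + sqrt(2)*z/4


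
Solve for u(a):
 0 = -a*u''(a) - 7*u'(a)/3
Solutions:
 u(a) = C1 + C2/a^(4/3)


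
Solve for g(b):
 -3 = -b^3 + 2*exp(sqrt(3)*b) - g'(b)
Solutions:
 g(b) = C1 - b^4/4 + 3*b + 2*sqrt(3)*exp(sqrt(3)*b)/3


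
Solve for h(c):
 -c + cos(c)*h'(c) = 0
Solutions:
 h(c) = C1 + Integral(c/cos(c), c)


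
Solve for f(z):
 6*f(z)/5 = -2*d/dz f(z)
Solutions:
 f(z) = C1*exp(-3*z/5)


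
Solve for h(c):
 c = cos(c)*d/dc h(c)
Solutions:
 h(c) = C1 + Integral(c/cos(c), c)


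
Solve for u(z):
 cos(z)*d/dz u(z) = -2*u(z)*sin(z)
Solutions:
 u(z) = C1*cos(z)^2


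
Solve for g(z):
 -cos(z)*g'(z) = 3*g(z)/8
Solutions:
 g(z) = C1*(sin(z) - 1)^(3/16)/(sin(z) + 1)^(3/16)


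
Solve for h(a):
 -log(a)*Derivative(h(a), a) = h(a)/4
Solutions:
 h(a) = C1*exp(-li(a)/4)


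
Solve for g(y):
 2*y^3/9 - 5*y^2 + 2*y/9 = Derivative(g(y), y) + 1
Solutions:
 g(y) = C1 + y^4/18 - 5*y^3/3 + y^2/9 - y


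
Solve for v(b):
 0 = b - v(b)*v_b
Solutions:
 v(b) = -sqrt(C1 + b^2)
 v(b) = sqrt(C1 + b^2)


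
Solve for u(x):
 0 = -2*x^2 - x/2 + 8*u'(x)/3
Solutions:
 u(x) = C1 + x^3/4 + 3*x^2/32


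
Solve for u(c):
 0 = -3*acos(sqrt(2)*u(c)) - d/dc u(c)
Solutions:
 Integral(1/acos(sqrt(2)*_y), (_y, u(c))) = C1 - 3*c


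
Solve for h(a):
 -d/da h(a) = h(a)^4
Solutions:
 h(a) = (-3^(2/3) - 3*3^(1/6)*I)*(1/(C1 + a))^(1/3)/6
 h(a) = (-3^(2/3) + 3*3^(1/6)*I)*(1/(C1 + a))^(1/3)/6
 h(a) = (1/(C1 + 3*a))^(1/3)


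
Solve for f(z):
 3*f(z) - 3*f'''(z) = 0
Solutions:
 f(z) = C3*exp(z) + (C1*sin(sqrt(3)*z/2) + C2*cos(sqrt(3)*z/2))*exp(-z/2)


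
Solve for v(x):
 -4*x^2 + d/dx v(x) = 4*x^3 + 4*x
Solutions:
 v(x) = C1 + x^4 + 4*x^3/3 + 2*x^2


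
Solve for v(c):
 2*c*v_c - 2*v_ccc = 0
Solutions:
 v(c) = C1 + Integral(C2*airyai(c) + C3*airybi(c), c)


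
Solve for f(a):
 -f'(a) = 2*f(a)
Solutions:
 f(a) = C1*exp(-2*a)


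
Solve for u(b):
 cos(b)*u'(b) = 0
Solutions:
 u(b) = C1


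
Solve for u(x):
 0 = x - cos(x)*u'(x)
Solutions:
 u(x) = C1 + Integral(x/cos(x), x)


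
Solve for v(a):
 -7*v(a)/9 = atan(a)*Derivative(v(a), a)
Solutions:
 v(a) = C1*exp(-7*Integral(1/atan(a), a)/9)


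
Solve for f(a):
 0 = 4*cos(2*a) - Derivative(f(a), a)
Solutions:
 f(a) = C1 + 2*sin(2*a)


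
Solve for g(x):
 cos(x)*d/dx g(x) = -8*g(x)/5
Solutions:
 g(x) = C1*(sin(x) - 1)^(4/5)/(sin(x) + 1)^(4/5)


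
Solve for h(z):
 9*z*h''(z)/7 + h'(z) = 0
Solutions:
 h(z) = C1 + C2*z^(2/9)


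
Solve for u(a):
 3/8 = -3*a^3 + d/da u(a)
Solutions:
 u(a) = C1 + 3*a^4/4 + 3*a/8


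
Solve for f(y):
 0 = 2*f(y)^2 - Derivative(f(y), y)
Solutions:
 f(y) = -1/(C1 + 2*y)


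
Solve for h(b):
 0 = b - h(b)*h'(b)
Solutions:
 h(b) = -sqrt(C1 + b^2)
 h(b) = sqrt(C1 + b^2)


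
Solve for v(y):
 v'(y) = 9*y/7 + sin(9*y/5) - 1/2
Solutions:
 v(y) = C1 + 9*y^2/14 - y/2 - 5*cos(9*y/5)/9


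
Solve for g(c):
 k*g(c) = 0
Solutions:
 g(c) = 0


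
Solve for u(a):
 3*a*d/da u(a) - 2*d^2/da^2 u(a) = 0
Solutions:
 u(a) = C1 + C2*erfi(sqrt(3)*a/2)


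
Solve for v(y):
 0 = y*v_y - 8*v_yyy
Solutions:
 v(y) = C1 + Integral(C2*airyai(y/2) + C3*airybi(y/2), y)


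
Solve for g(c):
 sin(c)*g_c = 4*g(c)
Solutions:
 g(c) = C1*(cos(c)^2 - 2*cos(c) + 1)/(cos(c)^2 + 2*cos(c) + 1)


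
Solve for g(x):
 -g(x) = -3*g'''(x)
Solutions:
 g(x) = C3*exp(3^(2/3)*x/3) + (C1*sin(3^(1/6)*x/2) + C2*cos(3^(1/6)*x/2))*exp(-3^(2/3)*x/6)


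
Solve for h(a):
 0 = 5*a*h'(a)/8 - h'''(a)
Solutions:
 h(a) = C1 + Integral(C2*airyai(5^(1/3)*a/2) + C3*airybi(5^(1/3)*a/2), a)


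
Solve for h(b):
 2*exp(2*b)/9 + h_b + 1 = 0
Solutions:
 h(b) = C1 - b - exp(2*b)/9


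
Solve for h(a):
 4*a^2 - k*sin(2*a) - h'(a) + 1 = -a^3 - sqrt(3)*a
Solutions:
 h(a) = C1 + a^4/4 + 4*a^3/3 + sqrt(3)*a^2/2 + a + k*cos(2*a)/2


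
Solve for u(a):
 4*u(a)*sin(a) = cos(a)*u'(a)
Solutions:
 u(a) = C1/cos(a)^4


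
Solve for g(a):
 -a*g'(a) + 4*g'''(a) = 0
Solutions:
 g(a) = C1 + Integral(C2*airyai(2^(1/3)*a/2) + C3*airybi(2^(1/3)*a/2), a)


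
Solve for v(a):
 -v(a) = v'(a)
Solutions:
 v(a) = C1*exp(-a)


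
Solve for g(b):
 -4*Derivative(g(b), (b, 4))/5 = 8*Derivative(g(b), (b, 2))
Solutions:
 g(b) = C1 + C2*b + C3*sin(sqrt(10)*b) + C4*cos(sqrt(10)*b)


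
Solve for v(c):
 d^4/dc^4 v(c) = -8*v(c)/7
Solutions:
 v(c) = (C1*sin(2^(1/4)*7^(3/4)*c/7) + C2*cos(2^(1/4)*7^(3/4)*c/7))*exp(-2^(1/4)*7^(3/4)*c/7) + (C3*sin(2^(1/4)*7^(3/4)*c/7) + C4*cos(2^(1/4)*7^(3/4)*c/7))*exp(2^(1/4)*7^(3/4)*c/7)


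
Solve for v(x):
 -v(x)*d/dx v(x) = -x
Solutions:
 v(x) = -sqrt(C1 + x^2)
 v(x) = sqrt(C1 + x^2)


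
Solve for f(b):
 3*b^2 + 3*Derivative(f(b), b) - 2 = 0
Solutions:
 f(b) = C1 - b^3/3 + 2*b/3


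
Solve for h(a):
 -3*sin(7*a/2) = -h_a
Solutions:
 h(a) = C1 - 6*cos(7*a/2)/7


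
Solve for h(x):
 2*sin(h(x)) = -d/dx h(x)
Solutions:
 h(x) = -acos((-C1 - exp(4*x))/(C1 - exp(4*x))) + 2*pi
 h(x) = acos((-C1 - exp(4*x))/(C1 - exp(4*x)))


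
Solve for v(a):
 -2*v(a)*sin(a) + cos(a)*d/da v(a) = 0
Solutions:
 v(a) = C1/cos(a)^2


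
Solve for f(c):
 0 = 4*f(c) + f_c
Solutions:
 f(c) = C1*exp(-4*c)


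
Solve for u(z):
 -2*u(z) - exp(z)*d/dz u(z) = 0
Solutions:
 u(z) = C1*exp(2*exp(-z))


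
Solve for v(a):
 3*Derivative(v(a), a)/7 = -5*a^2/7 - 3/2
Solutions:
 v(a) = C1 - 5*a^3/9 - 7*a/2


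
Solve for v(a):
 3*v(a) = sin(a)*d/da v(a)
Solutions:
 v(a) = C1*(cos(a) - 1)^(3/2)/(cos(a) + 1)^(3/2)


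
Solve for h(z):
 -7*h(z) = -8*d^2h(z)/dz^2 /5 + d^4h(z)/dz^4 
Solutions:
 h(z) = (C1*sin(7^(1/4)*z*sin(atan(sqrt(159)/4)/2)) + C2*cos(7^(1/4)*z*sin(atan(sqrt(159)/4)/2)))*exp(-7^(1/4)*z*cos(atan(sqrt(159)/4)/2)) + (C3*sin(7^(1/4)*z*sin(atan(sqrt(159)/4)/2)) + C4*cos(7^(1/4)*z*sin(atan(sqrt(159)/4)/2)))*exp(7^(1/4)*z*cos(atan(sqrt(159)/4)/2))


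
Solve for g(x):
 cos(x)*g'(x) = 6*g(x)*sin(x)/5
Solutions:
 g(x) = C1/cos(x)^(6/5)


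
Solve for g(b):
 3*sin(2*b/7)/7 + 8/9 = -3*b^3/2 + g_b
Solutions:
 g(b) = C1 + 3*b^4/8 + 8*b/9 - 3*cos(2*b/7)/2


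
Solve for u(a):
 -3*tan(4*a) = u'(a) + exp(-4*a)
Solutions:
 u(a) = C1 - 3*log(tan(4*a)^2 + 1)/8 + exp(-4*a)/4


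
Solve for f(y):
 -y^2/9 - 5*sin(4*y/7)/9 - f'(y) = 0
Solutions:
 f(y) = C1 - y^3/27 + 35*cos(4*y/7)/36


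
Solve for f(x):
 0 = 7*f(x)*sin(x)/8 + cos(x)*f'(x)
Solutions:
 f(x) = C1*cos(x)^(7/8)


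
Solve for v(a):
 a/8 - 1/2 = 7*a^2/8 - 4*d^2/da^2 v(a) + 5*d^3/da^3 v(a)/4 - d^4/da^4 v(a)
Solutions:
 v(a) = C1 + C2*a + 7*a^4/384 + 9*a^3/512 + 199*a^2/8192 + (C3*sin(sqrt(231)*a/8) + C4*cos(sqrt(231)*a/8))*exp(5*a/8)


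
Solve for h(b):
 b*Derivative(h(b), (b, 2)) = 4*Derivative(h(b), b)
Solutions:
 h(b) = C1 + C2*b^5


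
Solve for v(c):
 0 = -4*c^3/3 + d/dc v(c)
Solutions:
 v(c) = C1 + c^4/3


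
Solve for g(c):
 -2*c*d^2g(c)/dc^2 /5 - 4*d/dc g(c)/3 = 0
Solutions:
 g(c) = C1 + C2/c^(7/3)


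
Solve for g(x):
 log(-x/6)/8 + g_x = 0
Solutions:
 g(x) = C1 - x*log(-x)/8 + x*(1 + log(6))/8


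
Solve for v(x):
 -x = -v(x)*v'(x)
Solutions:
 v(x) = -sqrt(C1 + x^2)
 v(x) = sqrt(C1 + x^2)


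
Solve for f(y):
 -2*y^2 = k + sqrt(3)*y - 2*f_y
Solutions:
 f(y) = C1 + k*y/2 + y^3/3 + sqrt(3)*y^2/4


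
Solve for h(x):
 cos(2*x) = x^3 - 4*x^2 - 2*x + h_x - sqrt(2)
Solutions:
 h(x) = C1 - x^4/4 + 4*x^3/3 + x^2 + sqrt(2)*x + sin(2*x)/2


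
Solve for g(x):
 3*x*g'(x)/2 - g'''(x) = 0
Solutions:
 g(x) = C1 + Integral(C2*airyai(2^(2/3)*3^(1/3)*x/2) + C3*airybi(2^(2/3)*3^(1/3)*x/2), x)


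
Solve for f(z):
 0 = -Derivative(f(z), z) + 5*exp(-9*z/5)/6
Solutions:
 f(z) = C1 - 25*exp(-9*z/5)/54


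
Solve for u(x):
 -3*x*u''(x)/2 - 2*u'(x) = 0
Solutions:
 u(x) = C1 + C2/x^(1/3)


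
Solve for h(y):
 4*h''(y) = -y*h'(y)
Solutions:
 h(y) = C1 + C2*erf(sqrt(2)*y/4)


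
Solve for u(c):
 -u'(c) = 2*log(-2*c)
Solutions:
 u(c) = C1 - 2*c*log(-c) + 2*c*(1 - log(2))


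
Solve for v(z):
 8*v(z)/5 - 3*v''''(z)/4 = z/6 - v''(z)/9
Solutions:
 v(z) = C1*exp(-sqrt(30)*z*sqrt(5 + sqrt(9745))/45) + C2*exp(sqrt(30)*z*sqrt(5 + sqrt(9745))/45) + C3*sin(sqrt(30)*z*sqrt(-5 + sqrt(9745))/45) + C4*cos(sqrt(30)*z*sqrt(-5 + sqrt(9745))/45) + 5*z/48


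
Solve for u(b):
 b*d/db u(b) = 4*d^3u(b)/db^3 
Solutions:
 u(b) = C1 + Integral(C2*airyai(2^(1/3)*b/2) + C3*airybi(2^(1/3)*b/2), b)


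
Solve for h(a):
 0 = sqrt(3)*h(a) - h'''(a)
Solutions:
 h(a) = C3*exp(3^(1/6)*a) + (C1*sin(3^(2/3)*a/2) + C2*cos(3^(2/3)*a/2))*exp(-3^(1/6)*a/2)


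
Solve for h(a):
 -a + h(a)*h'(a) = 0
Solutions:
 h(a) = -sqrt(C1 + a^2)
 h(a) = sqrt(C1 + a^2)


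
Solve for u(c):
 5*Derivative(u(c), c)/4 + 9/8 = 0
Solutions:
 u(c) = C1 - 9*c/10


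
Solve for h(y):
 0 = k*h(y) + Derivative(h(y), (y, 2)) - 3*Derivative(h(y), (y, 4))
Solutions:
 h(y) = C1*exp(-sqrt(6)*y*sqrt(1 - sqrt(12*k + 1))/6) + C2*exp(sqrt(6)*y*sqrt(1 - sqrt(12*k + 1))/6) + C3*exp(-sqrt(6)*y*sqrt(sqrt(12*k + 1) + 1)/6) + C4*exp(sqrt(6)*y*sqrt(sqrt(12*k + 1) + 1)/6)


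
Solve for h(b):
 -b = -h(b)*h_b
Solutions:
 h(b) = -sqrt(C1 + b^2)
 h(b) = sqrt(C1 + b^2)


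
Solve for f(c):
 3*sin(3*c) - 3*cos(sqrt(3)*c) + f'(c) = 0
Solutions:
 f(c) = C1 + sqrt(3)*sin(sqrt(3)*c) + cos(3*c)


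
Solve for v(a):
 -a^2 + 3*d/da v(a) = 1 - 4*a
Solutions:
 v(a) = C1 + a^3/9 - 2*a^2/3 + a/3


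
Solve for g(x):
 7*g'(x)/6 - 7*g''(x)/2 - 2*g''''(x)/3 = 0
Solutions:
 g(x) = C1 + C2*exp(7^(1/3)*x*(-(1 + 2*sqrt(2))^(1/3) + 7^(1/3)/(1 + 2*sqrt(2))^(1/3))/4)*sin(sqrt(3)*7^(1/3)*x*(7^(1/3)/(1 + 2*sqrt(2))^(1/3) + (1 + 2*sqrt(2))^(1/3))/4) + C3*exp(7^(1/3)*x*(-(1 + 2*sqrt(2))^(1/3) + 7^(1/3)/(1 + 2*sqrt(2))^(1/3))/4)*cos(sqrt(3)*7^(1/3)*x*(7^(1/3)/(1 + 2*sqrt(2))^(1/3) + (1 + 2*sqrt(2))^(1/3))/4) + C4*exp(-7^(1/3)*x*(-(1 + 2*sqrt(2))^(1/3) + 7^(1/3)/(1 + 2*sqrt(2))^(1/3))/2)


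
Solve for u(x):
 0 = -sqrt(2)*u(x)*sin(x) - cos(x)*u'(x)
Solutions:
 u(x) = C1*cos(x)^(sqrt(2))


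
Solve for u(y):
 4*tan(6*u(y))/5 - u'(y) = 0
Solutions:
 u(y) = -asin(C1*exp(24*y/5))/6 + pi/6
 u(y) = asin(C1*exp(24*y/5))/6


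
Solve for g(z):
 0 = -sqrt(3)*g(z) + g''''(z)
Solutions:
 g(z) = C1*exp(-3^(1/8)*z) + C2*exp(3^(1/8)*z) + C3*sin(3^(1/8)*z) + C4*cos(3^(1/8)*z)


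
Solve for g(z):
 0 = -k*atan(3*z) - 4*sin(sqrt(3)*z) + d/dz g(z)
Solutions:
 g(z) = C1 + k*(z*atan(3*z) - log(9*z^2 + 1)/6) - 4*sqrt(3)*cos(sqrt(3)*z)/3


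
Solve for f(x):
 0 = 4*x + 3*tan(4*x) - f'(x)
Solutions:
 f(x) = C1 + 2*x^2 - 3*log(cos(4*x))/4


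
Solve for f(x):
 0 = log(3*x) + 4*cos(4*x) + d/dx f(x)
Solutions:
 f(x) = C1 - x*log(x) - x*log(3) + x - sin(4*x)


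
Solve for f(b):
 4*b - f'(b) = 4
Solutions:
 f(b) = C1 + 2*b^2 - 4*b


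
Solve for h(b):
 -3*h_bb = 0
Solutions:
 h(b) = C1 + C2*b


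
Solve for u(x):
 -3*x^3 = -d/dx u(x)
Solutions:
 u(x) = C1 + 3*x^4/4


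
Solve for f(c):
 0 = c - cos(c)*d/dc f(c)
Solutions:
 f(c) = C1 + Integral(c/cos(c), c)


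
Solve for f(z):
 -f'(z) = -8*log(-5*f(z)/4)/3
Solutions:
 -3*Integral(1/(log(-_y) - 2*log(2) + log(5)), (_y, f(z)))/8 = C1 - z


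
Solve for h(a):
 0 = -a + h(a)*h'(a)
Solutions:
 h(a) = -sqrt(C1 + a^2)
 h(a) = sqrt(C1 + a^2)


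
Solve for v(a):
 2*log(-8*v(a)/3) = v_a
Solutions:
 -Integral(1/(log(-_y) - log(3) + 3*log(2)), (_y, v(a)))/2 = C1 - a


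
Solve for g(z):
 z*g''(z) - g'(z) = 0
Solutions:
 g(z) = C1 + C2*z^2


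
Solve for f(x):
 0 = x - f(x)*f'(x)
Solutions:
 f(x) = -sqrt(C1 + x^2)
 f(x) = sqrt(C1 + x^2)


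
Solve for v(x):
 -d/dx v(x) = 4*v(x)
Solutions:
 v(x) = C1*exp(-4*x)


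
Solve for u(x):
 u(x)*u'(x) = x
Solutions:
 u(x) = -sqrt(C1 + x^2)
 u(x) = sqrt(C1 + x^2)


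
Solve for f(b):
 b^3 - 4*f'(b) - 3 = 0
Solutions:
 f(b) = C1 + b^4/16 - 3*b/4


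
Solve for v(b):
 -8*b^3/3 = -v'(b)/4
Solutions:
 v(b) = C1 + 8*b^4/3


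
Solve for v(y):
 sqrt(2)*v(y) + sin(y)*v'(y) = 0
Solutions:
 v(y) = C1*(cos(y) + 1)^(sqrt(2)/2)/(cos(y) - 1)^(sqrt(2)/2)


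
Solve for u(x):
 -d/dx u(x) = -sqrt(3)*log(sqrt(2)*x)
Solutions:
 u(x) = C1 + sqrt(3)*x*log(x) - sqrt(3)*x + sqrt(3)*x*log(2)/2


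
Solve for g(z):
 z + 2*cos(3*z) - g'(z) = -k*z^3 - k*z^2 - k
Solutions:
 g(z) = C1 + k*z^4/4 + k*z^3/3 + k*z + z^2/2 + 2*sin(3*z)/3


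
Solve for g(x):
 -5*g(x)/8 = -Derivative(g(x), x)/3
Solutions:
 g(x) = C1*exp(15*x/8)


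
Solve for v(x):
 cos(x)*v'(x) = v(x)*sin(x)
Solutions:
 v(x) = C1/cos(x)


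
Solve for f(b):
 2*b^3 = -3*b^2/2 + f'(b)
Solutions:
 f(b) = C1 + b^4/2 + b^3/2


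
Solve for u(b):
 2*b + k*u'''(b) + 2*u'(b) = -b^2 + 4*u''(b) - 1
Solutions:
 u(b) = C1 + C2*exp(b*(-sqrt(2)*sqrt(2 - k) + 2)/k) + C3*exp(b*(sqrt(2)*sqrt(2 - k) + 2)/k) - b^3/6 - 3*b^2/2 + b*k/2 - 13*b/2


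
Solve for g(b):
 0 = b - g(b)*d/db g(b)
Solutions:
 g(b) = -sqrt(C1 + b^2)
 g(b) = sqrt(C1 + b^2)


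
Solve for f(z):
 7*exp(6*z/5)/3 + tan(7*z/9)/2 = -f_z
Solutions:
 f(z) = C1 - 35*exp(6*z/5)/18 + 9*log(cos(7*z/9))/14


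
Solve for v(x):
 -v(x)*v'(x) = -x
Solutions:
 v(x) = -sqrt(C1 + x^2)
 v(x) = sqrt(C1 + x^2)


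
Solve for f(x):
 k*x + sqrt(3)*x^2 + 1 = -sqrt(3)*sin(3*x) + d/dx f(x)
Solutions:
 f(x) = C1 + k*x^2/2 + sqrt(3)*x^3/3 + x - sqrt(3)*cos(3*x)/3


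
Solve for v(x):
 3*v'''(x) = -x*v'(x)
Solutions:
 v(x) = C1 + Integral(C2*airyai(-3^(2/3)*x/3) + C3*airybi(-3^(2/3)*x/3), x)


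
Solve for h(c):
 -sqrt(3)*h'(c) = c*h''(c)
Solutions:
 h(c) = C1 + C2*c^(1 - sqrt(3))


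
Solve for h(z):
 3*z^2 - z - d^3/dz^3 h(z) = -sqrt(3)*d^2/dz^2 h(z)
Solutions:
 h(z) = C1 + C2*z + C3*exp(sqrt(3)*z) - sqrt(3)*z^4/12 + z^3*(-6 + sqrt(3))/18 + z^2*(1 - 2*sqrt(3))/6


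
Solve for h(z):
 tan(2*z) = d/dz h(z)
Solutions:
 h(z) = C1 - log(cos(2*z))/2


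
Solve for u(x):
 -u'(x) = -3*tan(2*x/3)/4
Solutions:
 u(x) = C1 - 9*log(cos(2*x/3))/8


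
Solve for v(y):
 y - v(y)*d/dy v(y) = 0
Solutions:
 v(y) = -sqrt(C1 + y^2)
 v(y) = sqrt(C1 + y^2)


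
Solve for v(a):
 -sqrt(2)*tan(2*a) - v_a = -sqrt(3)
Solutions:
 v(a) = C1 + sqrt(3)*a + sqrt(2)*log(cos(2*a))/2


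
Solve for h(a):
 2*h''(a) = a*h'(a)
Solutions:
 h(a) = C1 + C2*erfi(a/2)


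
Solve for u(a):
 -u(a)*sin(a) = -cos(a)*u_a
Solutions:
 u(a) = C1/cos(a)


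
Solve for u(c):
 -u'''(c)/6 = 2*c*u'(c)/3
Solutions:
 u(c) = C1 + Integral(C2*airyai(-2^(2/3)*c) + C3*airybi(-2^(2/3)*c), c)


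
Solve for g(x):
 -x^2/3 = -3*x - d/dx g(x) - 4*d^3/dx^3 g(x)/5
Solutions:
 g(x) = C1 + C2*sin(sqrt(5)*x/2) + C3*cos(sqrt(5)*x/2) + x^3/9 - 3*x^2/2 - 8*x/15


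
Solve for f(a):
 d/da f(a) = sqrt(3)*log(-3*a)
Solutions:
 f(a) = C1 + sqrt(3)*a*log(-a) + sqrt(3)*a*(-1 + log(3))


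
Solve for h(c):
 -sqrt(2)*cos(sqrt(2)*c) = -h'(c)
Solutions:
 h(c) = C1 + sin(sqrt(2)*c)


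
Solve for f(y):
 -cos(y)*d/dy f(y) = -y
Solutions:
 f(y) = C1 + Integral(y/cos(y), y)


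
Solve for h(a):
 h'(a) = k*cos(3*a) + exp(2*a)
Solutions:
 h(a) = C1 + k*sin(3*a)/3 + exp(2*a)/2


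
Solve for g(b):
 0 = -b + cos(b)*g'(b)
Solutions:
 g(b) = C1 + Integral(b/cos(b), b)


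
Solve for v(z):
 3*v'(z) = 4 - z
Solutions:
 v(z) = C1 - z^2/6 + 4*z/3


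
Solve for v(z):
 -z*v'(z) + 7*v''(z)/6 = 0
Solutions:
 v(z) = C1 + C2*erfi(sqrt(21)*z/7)


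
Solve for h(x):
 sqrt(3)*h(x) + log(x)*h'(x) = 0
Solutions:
 h(x) = C1*exp(-sqrt(3)*li(x))


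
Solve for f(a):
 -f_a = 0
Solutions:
 f(a) = C1


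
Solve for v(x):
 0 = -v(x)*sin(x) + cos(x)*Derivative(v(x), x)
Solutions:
 v(x) = C1/cos(x)


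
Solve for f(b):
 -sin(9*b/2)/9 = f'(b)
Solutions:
 f(b) = C1 + 2*cos(9*b/2)/81


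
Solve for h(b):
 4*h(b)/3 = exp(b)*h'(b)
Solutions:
 h(b) = C1*exp(-4*exp(-b)/3)


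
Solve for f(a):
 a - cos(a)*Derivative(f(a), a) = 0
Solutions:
 f(a) = C1 + Integral(a/cos(a), a)


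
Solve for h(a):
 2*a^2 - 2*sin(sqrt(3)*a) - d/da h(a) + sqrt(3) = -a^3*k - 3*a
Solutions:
 h(a) = C1 + a^4*k/4 + 2*a^3/3 + 3*a^2/2 + sqrt(3)*a + 2*sqrt(3)*cos(sqrt(3)*a)/3


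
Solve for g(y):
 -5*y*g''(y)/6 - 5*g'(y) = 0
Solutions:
 g(y) = C1 + C2/y^5


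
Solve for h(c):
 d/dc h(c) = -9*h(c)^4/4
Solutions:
 h(c) = 2^(2/3)*(1/(C1 + 27*c))^(1/3)
 h(c) = (-6^(2/3) - 3*2^(2/3)*3^(1/6)*I)*(1/(C1 + 9*c))^(1/3)/6
 h(c) = (-6^(2/3) + 3*2^(2/3)*3^(1/6)*I)*(1/(C1 + 9*c))^(1/3)/6


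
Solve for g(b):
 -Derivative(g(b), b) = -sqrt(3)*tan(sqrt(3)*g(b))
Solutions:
 g(b) = sqrt(3)*(pi - asin(C1*exp(3*b)))/3
 g(b) = sqrt(3)*asin(C1*exp(3*b))/3


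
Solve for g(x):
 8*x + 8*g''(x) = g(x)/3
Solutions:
 g(x) = C1*exp(-sqrt(6)*x/12) + C2*exp(sqrt(6)*x/12) + 24*x


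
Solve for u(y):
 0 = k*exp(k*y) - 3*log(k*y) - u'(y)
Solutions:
 u(y) = C1 - 3*y*log(k*y) + 3*y + exp(k*y)


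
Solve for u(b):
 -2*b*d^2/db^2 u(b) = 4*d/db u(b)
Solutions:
 u(b) = C1 + C2/b


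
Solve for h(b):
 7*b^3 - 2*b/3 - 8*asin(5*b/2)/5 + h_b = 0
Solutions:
 h(b) = C1 - 7*b^4/4 + b^2/3 + 8*b*asin(5*b/2)/5 + 8*sqrt(4 - 25*b^2)/25


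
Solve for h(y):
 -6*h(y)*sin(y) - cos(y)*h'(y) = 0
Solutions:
 h(y) = C1*cos(y)^6


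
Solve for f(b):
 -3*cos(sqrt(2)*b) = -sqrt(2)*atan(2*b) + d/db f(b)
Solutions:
 f(b) = C1 + sqrt(2)*(b*atan(2*b) - log(4*b^2 + 1)/4) - 3*sqrt(2)*sin(sqrt(2)*b)/2


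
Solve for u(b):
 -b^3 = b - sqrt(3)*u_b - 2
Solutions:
 u(b) = C1 + sqrt(3)*b^4/12 + sqrt(3)*b^2/6 - 2*sqrt(3)*b/3


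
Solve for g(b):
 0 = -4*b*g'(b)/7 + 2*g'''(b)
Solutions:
 g(b) = C1 + Integral(C2*airyai(2^(1/3)*7^(2/3)*b/7) + C3*airybi(2^(1/3)*7^(2/3)*b/7), b)


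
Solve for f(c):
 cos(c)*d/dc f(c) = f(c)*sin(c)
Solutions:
 f(c) = C1/cos(c)


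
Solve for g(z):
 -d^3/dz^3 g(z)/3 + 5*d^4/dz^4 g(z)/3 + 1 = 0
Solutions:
 g(z) = C1 + C2*z + C3*z^2 + C4*exp(z/5) + z^3/2


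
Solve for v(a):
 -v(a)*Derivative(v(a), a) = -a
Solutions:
 v(a) = -sqrt(C1 + a^2)
 v(a) = sqrt(C1 + a^2)


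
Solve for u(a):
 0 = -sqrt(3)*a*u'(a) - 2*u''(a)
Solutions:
 u(a) = C1 + C2*erf(3^(1/4)*a/2)


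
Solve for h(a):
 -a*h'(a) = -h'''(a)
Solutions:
 h(a) = C1 + Integral(C2*airyai(a) + C3*airybi(a), a)


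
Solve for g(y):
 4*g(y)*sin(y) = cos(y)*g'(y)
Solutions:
 g(y) = C1/cos(y)^4


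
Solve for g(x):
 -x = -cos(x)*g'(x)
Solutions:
 g(x) = C1 + Integral(x/cos(x), x)


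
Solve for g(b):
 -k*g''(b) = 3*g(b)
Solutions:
 g(b) = C1*exp(-sqrt(3)*b*sqrt(-1/k)) + C2*exp(sqrt(3)*b*sqrt(-1/k))


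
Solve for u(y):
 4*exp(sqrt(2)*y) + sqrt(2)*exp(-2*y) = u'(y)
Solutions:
 u(y) = C1 + 2*sqrt(2)*exp(sqrt(2)*y) - sqrt(2)*exp(-2*y)/2


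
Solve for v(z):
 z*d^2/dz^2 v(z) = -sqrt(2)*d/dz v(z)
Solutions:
 v(z) = C1 + C2*z^(1 - sqrt(2))


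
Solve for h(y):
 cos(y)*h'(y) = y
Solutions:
 h(y) = C1 + Integral(y/cos(y), y)


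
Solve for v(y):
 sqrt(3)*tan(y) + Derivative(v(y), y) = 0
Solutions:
 v(y) = C1 + sqrt(3)*log(cos(y))


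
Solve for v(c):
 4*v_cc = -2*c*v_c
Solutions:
 v(c) = C1 + C2*erf(c/2)


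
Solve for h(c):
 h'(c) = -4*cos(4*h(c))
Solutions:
 h(c) = -asin((C1 + exp(32*c))/(C1 - exp(32*c)))/4 + pi/4
 h(c) = asin((C1 + exp(32*c))/(C1 - exp(32*c)))/4


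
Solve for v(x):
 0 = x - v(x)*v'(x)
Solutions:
 v(x) = -sqrt(C1 + x^2)
 v(x) = sqrt(C1 + x^2)


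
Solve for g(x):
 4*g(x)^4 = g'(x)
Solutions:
 g(x) = (-1/(C1 + 12*x))^(1/3)
 g(x) = (-1/(C1 + 4*x))^(1/3)*(-3^(2/3) - 3*3^(1/6)*I)/6
 g(x) = (-1/(C1 + 4*x))^(1/3)*(-3^(2/3) + 3*3^(1/6)*I)/6


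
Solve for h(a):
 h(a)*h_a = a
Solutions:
 h(a) = -sqrt(C1 + a^2)
 h(a) = sqrt(C1 + a^2)


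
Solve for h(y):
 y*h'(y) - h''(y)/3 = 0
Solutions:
 h(y) = C1 + C2*erfi(sqrt(6)*y/2)


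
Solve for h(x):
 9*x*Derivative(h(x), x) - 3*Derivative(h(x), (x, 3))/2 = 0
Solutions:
 h(x) = C1 + Integral(C2*airyai(6^(1/3)*x) + C3*airybi(6^(1/3)*x), x)


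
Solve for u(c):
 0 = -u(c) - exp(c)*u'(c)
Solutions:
 u(c) = C1*exp(exp(-c))
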